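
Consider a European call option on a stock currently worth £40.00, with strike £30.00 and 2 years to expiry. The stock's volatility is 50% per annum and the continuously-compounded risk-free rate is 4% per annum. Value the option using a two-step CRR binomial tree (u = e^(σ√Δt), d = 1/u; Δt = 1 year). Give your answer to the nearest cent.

£17.11

CRR parameters: u = e^(σ√Δt) = e^(0.5·√1) = 1.6487, d = 1/u = 0.6065
Per-period rate: rΔt = 0.04·1 = 0.04, so R = e^0.04 = 1.0408
Risk-neutral probability p = (e^0.04 − 0.6065)/(1.6487 − 0.6065) = 0.4343/1.0422 = 0.4167
Terminal stock prices: S_uu = 108.7, S_ud = 40, S_dd = 14.72
Terminal payoffs (S − K): max(78.73, 0) = 78.73, max(10, 0) = 10, max(-15.28, 0) = 0
Node u (S = 65.95): V_u = e^(−0.04)·[0.4167·78.7313 + 0.5833·10.0000] = 37.1252
Node d (S = 24.26): V_d = e^(−0.04)·[0.4167·10.0000 + 0.5833·0.0000] = 4.0036
Node 0 (S = 40): V_0 = e^(−0.04)·[0.4167·37.1252 + 0.5833·4.0036] = 17.1072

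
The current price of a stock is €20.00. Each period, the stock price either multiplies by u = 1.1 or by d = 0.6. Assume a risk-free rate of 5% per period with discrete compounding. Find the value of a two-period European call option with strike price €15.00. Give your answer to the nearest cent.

€6.76

Risk-neutral probability p = (1 + 0.05 − 0.6)/(1.1 − 0.6) = 0.4500/0.5000 = 0.9000
Terminal stock prices: S_uu = 24.2, S_ud = 13.2, S_dd = 7.2
Terminal payoffs (S − K): max(9.2, 0) = 9.2, max(-1.8, 0) = 0, max(-7.8, 0) = 0
Node u (S = 22): V_u = 1/1.05·[0.9000·9.2000 + 0.1000·0.0000] = 7.8857
Node d (S = 12): V_d = 1/1.05·[0.9000·0.0000 + 0.1000·0.0000] = 0.0000
Node 0 (S = 20): V_0 = 1/1.05·[0.9000·7.8857 + 0.1000·0.0000] = 6.7592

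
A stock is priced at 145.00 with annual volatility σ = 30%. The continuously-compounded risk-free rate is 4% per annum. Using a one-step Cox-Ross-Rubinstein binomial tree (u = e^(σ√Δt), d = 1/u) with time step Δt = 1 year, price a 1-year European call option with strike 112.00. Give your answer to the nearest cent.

39.63

CRR parameters: u = e^(σ√Δt) = e^(0.3·√1) = 1.3499, d = 1/u = 0.7408
Per-period rate: rΔt = 0.04·1 = 0.04, so R = e^0.04 = 1.0408
Risk-neutral probability p = (e^0.04 − 0.7408)/(1.3499 − 0.7408) = 0.3000/0.6090 = 0.4926
Terminal stock prices: S_u = 195.7, S_d = 107.4
Terminal payoffs (S − K): max(83.73, 0) = 83.73, max(-4.581, 0) = 0
Node 0 (S = 145): V_0 = e^(−0.04)·[0.4926·83.7295 + 0.5074·0.0000] = 39.6252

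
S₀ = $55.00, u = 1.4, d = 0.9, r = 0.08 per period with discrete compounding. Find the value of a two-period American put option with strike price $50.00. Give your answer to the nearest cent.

$1.91

Risk-neutral probability p = (1 + 0.08 − 0.9)/(1.4 − 0.9) = 0.1800/0.5000 = 0.3600
Terminal stock prices: S_uu = 107.8, S_ud = 69.3, S_dd = 44.55
Terminal payoffs (K − S): max(-57.8, 0) = 0, max(-19.3, 0) = 0, max(5.45, 0) = 5.45
Node u (S = 77): continuation = 1/1.08·[0.3600·0.0000 + 0.6400·0.0000] = 0.0000; exercise value = 0.0000 ≤ continuation, so V_u = 0.0000
Node d (S = 49.5): continuation = 1/1.08·[0.3600·0.0000 + 0.6400·5.4500] = 3.2296; exercise value = 0.5000 ≤ continuation, so V_d = 3.2296
Node 0 (S = 55): continuation = 1/1.08·[0.3600·0.0000 + 0.6400·3.2296] = 1.9139; exercise value = 0.0000 ≤ continuation, so V_0 = 1.9139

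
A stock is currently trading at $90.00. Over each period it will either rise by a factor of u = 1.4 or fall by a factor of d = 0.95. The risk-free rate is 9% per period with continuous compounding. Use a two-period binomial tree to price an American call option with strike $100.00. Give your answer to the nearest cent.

$13.72

Risk-neutral probability p = (e^0.09 − 0.95)/(1.4 − 0.95) = 0.1442/0.4500 = 0.3204
Terminal stock prices: S_uu = 176.4, S_ud = 119.7, S_dd = 81.22
Terminal payoffs (S − K): max(76.4, 0) = 76.4, max(19.7, 0) = 19.7, max(-18.78, 0) = 0
Node u (S = 126): continuation = e^(−0.09)·[0.3204·76.4000 + 0.6796·19.7000] = 34.6069; exercise value = 26.0000 ≤ continuation, so V_u = 34.6069
Node d (S = 85.5): continuation = e^(−0.09)·[0.3204·19.7000 + 0.6796·0.0000] = 5.7684; exercise value = 0.0000 ≤ continuation, so V_d = 5.7684
Node 0 (S = 90): continuation = e^(−0.09)·[0.3204·34.6069 + 0.6796·5.7684] = 13.7162; exercise value = 0.0000 ≤ continuation, so V_0 = 13.7162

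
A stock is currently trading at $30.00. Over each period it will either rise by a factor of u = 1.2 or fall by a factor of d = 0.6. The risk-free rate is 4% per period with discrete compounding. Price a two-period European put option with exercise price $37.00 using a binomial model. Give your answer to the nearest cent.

$7.29

Risk-neutral probability p = (1 + 0.04 − 0.6)/(1.2 − 0.6) = 0.4400/0.6000 = 0.7333
Terminal stock prices: S_uu = 43.2, S_ud = 21.6, S_dd = 10.8
Terminal payoffs (K − S): max(-6.2, 0) = 0, max(15.4, 0) = 15.4, max(26.2, 0) = 26.2
Node u (S = 36): V_u = 1/1.04·[0.7333·0.0000 + 0.2667·15.4000] = 3.9487
Node d (S = 18): V_d = 1/1.04·[0.7333·15.4000 + 0.2667·26.2000] = 17.5769
Node 0 (S = 30): V_0 = 1/1.04·[0.7333·3.9487 + 0.2667·17.5769] = 7.2913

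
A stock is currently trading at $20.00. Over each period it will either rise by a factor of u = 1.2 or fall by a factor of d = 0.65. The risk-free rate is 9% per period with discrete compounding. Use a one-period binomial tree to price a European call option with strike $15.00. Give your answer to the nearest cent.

$6.61

Risk-neutral probability p = (1 + 0.09 − 0.65)/(1.2 − 0.65) = 0.4400/0.5500 = 0.8000
Terminal stock prices: S_u = 24, S_d = 13
Terminal payoffs (S − K): max(9, 0) = 9, max(-2, 0) = 0
Node 0 (S = 20): V_0 = 1/1.09·[0.8000·9.0000 + 0.2000·0.0000] = 6.6055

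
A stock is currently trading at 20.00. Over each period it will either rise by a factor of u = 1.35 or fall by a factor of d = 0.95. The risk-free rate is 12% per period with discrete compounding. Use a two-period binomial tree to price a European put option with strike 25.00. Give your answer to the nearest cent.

1.83

Risk-neutral probability p = (1 + 0.12 − 0.95)/(1.35 − 0.95) = 0.1700/0.4000 = 0.4250
Terminal stock prices: S_uu = 36.45, S_ud = 25.65, S_dd = 18.05
Terminal payoffs (K − S): max(-11.45, 0) = 0, max(-0.65, 0) = 0, max(6.95, 0) = 6.95
Node u (S = 27): V_u = 1/1.12·[0.4250·0.0000 + 0.5750·0.0000] = 0.0000
Node d (S = 19): V_d = 1/1.12·[0.4250·0.0000 + 0.5750·6.9500] = 3.5681
Node 0 (S = 20): V_0 = 1/1.12·[0.4250·0.0000 + 0.5750·3.5681] = 1.8318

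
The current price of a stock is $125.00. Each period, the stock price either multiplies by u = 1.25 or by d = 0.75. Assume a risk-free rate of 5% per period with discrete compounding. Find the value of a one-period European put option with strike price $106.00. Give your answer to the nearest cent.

Risk-neutral probability p = (1 + 0.05 − 0.75)/(1.25 − 0.75) = 0.3000/0.5000 = 0.6000
Terminal stock prices: S_u = 156.2, S_d = 93.75
Terminal payoffs (K − S): max(-50.25, 0) = 0, max(12.25, 0) = 12.25
Node 0 (S = 125): V_0 = 1/1.05·[0.6000·0.0000 + 0.4000·12.2500] = 4.6667

$4.67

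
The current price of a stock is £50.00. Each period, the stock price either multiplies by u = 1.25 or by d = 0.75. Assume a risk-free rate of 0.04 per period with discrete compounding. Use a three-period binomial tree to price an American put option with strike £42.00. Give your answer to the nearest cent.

£3.51

Risk-neutral probability p = (1 + 0.04 − 0.75)/(1.25 − 0.75) = 0.2900/0.5000 = 0.5800
Terminal stock prices: S_uuu = 97.66, S_uud = 58.59, S_udd = 35.16, S_ddd = 21.09
Terminal payoffs (K − S): max(-55.66, 0) = 0, max(-16.59, 0) = 0, max(6.844, 0) = 6.844, max(20.91, 0) = 20.91
Node uu (S = 78.12): continuation = 1/1.04·[0.5800·0.0000 + 0.4200·0.0000] = 0.0000; exercise value = 0.0000 ≤ continuation, so V_uu = 0.0000
Node ud (S = 46.88): continuation = 1/1.04·[0.5800·0.0000 + 0.4200·6.8438] = 2.7638; exercise value = 0.0000 ≤ continuation, so V_ud = 2.7638
Node dd (S = 28.12): continuation = 1/1.04·[0.5800·6.8438 + 0.4200·20.9062] = 12.2596; exercise value = 13.8750 > continuation, so V_dd = 13.8750 (exercise)
Node u (S = 62.5): continuation = 1/1.04·[0.5800·0.0000 + 0.4200·2.7638] = 1.1162; exercise value = 0.0000 ≤ continuation, so V_u = 1.1162
Node d (S = 37.5): continuation = 1/1.04·[0.5800·2.7638 + 0.4200·13.8750] = 7.1447; exercise value = 4.5000 ≤ continuation, so V_d = 7.1447
Node 0 (S = 50): continuation = 1/1.04·[0.5800·1.1162 + 0.4200·7.1447] = 3.5078; exercise value = 0.0000 ≤ continuation, so V_0 = 3.5078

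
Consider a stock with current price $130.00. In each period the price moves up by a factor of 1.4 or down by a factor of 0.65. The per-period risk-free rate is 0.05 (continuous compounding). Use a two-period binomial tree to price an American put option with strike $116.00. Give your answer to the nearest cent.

Risk-neutral probability p = (e^0.05 − 0.65)/(1.4 − 0.65) = 0.4013/0.7500 = 0.5350
Terminal stock prices: S_uu = 254.8, S_ud = 118.3, S_dd = 54.93
Terminal payoffs (K − S): max(-138.8, 0) = 0, max(-2.3, 0) = 0, max(61.07, 0) = 61.07
Node u (S = 182): continuation = e^(−0.05)·[0.5350·0.0000 + 0.4650·0.0000] = 0.0000; exercise value = 0.0000 ≤ continuation, so V_u = 0.0000
Node d (S = 84.5): continuation = e^(−0.05)·[0.5350·0.0000 + 0.4650·61.0750] = 27.0132; exercise value = 31.5000 > continuation, so V_d = 31.5000 (exercise)
Node 0 (S = 130): continuation = e^(−0.05)·[0.5350·0.0000 + 0.4650·31.5000] = 13.9323; exercise value = 0.0000 ≤ continuation, so V_0 = 13.9323

$13.93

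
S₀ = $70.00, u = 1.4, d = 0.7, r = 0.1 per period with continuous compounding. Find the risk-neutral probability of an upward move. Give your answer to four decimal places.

Risk-neutral probability p = (e^0.1 − 0.7)/(1.4 − 0.7) = 0.4052/0.7000 = 0.5788

p = 0.5788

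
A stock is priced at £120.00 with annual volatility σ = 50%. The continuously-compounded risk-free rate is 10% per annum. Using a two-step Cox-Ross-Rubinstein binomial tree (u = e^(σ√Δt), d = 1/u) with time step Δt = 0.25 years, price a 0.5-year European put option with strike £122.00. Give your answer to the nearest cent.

CRR parameters: u = e^(σ√Δt) = e^(0.5·√0.25) = 1.2840, d = 1/u = 0.7788
Per-period rate: rΔt = 0.1·0.25 = 0.025, so R = e^0.025 = 1.0253
Risk-neutral probability p = (e^0.025 − 0.7788)/(1.2840 − 0.7788) = 0.2465/0.5052 = 0.4879
Terminal stock prices: S_uu = 197.8, S_ud = 120, S_dd = 72.78
Terminal payoffs (K − S): max(-75.85, 0) = 0, max(2, 0) = 2, max(49.22, 0) = 49.22
Node u (S = 154.1): V_u = e^(−0.025)·[0.4879·0.0000 + 0.5121·2.0000] = 0.9989
Node d (S = 93.46): V_d = e^(−0.025)·[0.4879·2.0000 + 0.5121·49.2163] = 25.5317
Node 0 (S = 120): V_0 = e^(−0.025)·[0.4879·0.9989 + 0.5121·25.5317] = 13.2266

£13.23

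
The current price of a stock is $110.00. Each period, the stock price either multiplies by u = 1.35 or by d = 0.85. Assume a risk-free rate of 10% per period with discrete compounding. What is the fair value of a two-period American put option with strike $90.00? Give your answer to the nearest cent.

Risk-neutral probability p = (1 + 0.1 − 0.85)/(1.35 − 0.85) = 0.2500/0.5000 = 0.5000
Terminal stock prices: S_uu = 200.5, S_ud = 126.2, S_dd = 79.47
Terminal payoffs (K − S): max(-110.5, 0) = 0, max(-36.22, 0) = 0, max(10.53, 0) = 10.53
Node u (S = 148.5): continuation = 1/1.1·[0.5000·0.0000 + 0.5000·0.0000] = 0.0000; exercise value = 0.0000 ≤ continuation, so V_u = 0.0000
Node d (S = 93.5): continuation = 1/1.1·[0.5000·0.0000 + 0.5000·10.5250] = 4.7841; exercise value = 0.0000 ≤ continuation, so V_d = 4.7841
Node 0 (S = 110): continuation = 1/1.1·[0.5000·0.0000 + 0.5000·4.7841] = 2.1746; exercise value = 0.0000 ≤ continuation, so V_0 = 2.1746

$2.17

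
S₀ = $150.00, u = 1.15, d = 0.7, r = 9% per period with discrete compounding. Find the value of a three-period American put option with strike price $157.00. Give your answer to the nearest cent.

$11.29

Risk-neutral probability p = (1 + 0.09 − 0.7)/(1.15 − 0.7) = 0.3900/0.4500 = 0.8667
Terminal stock prices: S_uuu = 228.1, S_uud = 138.9, S_udd = 84.52, S_ddd = 51.45
Terminal payoffs (K − S): max(-71.13, 0) = 0, max(18.14, 0) = 18.14, max(72.48, 0) = 72.48, max(105.6, 0) = 105.6
Node uu (S = 198.4): continuation = 1/1.09·[0.8667·0.0000 + 0.1333·18.1375] = 2.2187; exercise value = 0.0000 ≤ continuation, so V_uu = 2.2187
Node ud (S = 120.7): continuation = 1/1.09·[0.8667·18.1375 + 0.1333·72.4750] = 23.2867; exercise value = 36.2500 > continuation, so V_ud = 36.2500 (exercise)
Node dd (S = 73.5): continuation = 1/1.09·[0.8667·72.4750 + 0.1333·105.5500] = 70.5367; exercise value = 83.5000 > continuation, so V_dd = 83.5000 (exercise)
Node u (S = 172.5): continuation = 1/1.09·[0.8667·2.2187 + 0.1333·36.2500] = 6.1983; exercise value = 0.0000 ≤ continuation, so V_u = 6.1983
Node d (S = 105): continuation = 1/1.09·[0.8667·36.2500 + 0.1333·83.5000] = 39.0367; exercise value = 52.0000 > continuation, so V_d = 52.0000 (exercise)
Node 0 (S = 150): continuation = 1/1.09·[0.8667·6.1983 + 0.1333·52.0000] = 11.2892; exercise value = 7.0000 ≤ continuation, so V_0 = 11.2892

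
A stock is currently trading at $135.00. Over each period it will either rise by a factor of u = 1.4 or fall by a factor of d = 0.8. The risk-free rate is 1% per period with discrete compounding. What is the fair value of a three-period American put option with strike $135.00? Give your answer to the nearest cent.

Risk-neutral probability p = (1 + 0.01 − 0.8)/(1.4 − 0.8) = 0.2100/0.6000 = 0.3500
Terminal stock prices: S_uuu = 370.4, S_uud = 211.7, S_udd = 121, S_ddd = 69.12
Terminal payoffs (K − S): max(-235.4, 0) = 0, max(-76.68, 0) = 0, max(14.04, 0) = 14.04, max(65.88, 0) = 65.88
Node uu (S = 264.6): continuation = 1/1.01·[0.3500·0.0000 + 0.6500·0.0000] = 0.0000; exercise value = 0.0000 ≤ continuation, so V_uu = 0.0000
Node ud (S = 151.2): continuation = 1/1.01·[0.3500·0.0000 + 0.6500·14.0400] = 9.0356; exercise value = 0.0000 ≤ continuation, so V_ud = 9.0356
Node dd (S = 86.4): continuation = 1/1.01·[0.3500·14.0400 + 0.6500·65.8800] = 47.2634; exercise value = 48.6000 > continuation, so V_dd = 48.6000 (exercise)
Node u (S = 189): continuation = 1/1.01·[0.3500·0.0000 + 0.6500·9.0356] = 5.8150; exercise value = 0.0000 ≤ continuation, so V_u = 5.8150
Node d (S = 108): continuation = 1/1.01·[0.3500·9.0356 + 0.6500·48.6000] = 34.4084; exercise value = 27.0000 ≤ continuation, so V_d = 34.4084
Node 0 (S = 135): continuation = 1/1.01·[0.3500·5.8150 + 0.6500·34.4084] = 24.1591; exercise value = 0.0000 ≤ continuation, so V_0 = 24.1591

$24.16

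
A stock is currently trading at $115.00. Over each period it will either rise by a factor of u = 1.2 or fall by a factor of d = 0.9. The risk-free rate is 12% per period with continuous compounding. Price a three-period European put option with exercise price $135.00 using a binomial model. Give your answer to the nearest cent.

$2.66

Risk-neutral probability p = (e^0.12 − 0.9)/(1.2 − 0.9) = 0.2275/0.3000 = 0.7583
Terminal stock prices: S_uuu = 198.7, S_uud = 149, S_udd = 111.8, S_ddd = 83.84
Terminal payoffs (K − S): max(-63.72, 0) = 0, max(-14.04, 0) = 0, max(23.22, 0) = 23.22, max(51.16, 0) = 51.16
Node uu (S = 165.6): V_uu = e^(−0.12)·[0.7583·0.0000 + 0.2417·0.0000] = 0.0000
Node ud (S = 124.2): V_ud = e^(−0.12)·[0.7583·0.0000 + 0.2417·23.2200] = 4.9772
Node dd (S = 93.15): V_dd = e^(−0.12)·[0.7583·23.2200 + 0.2417·51.1650] = 26.5843
Node u (S = 138): V_u = e^(−0.12)·[0.7583·0.0000 + 0.2417·4.9772] = 1.0668
Node d (S = 103.5): V_d = e^(−0.12)·[0.7583·4.9772 + 0.2417·26.5843] = 9.0458
Node 0 (S = 115): V_0 = e^(−0.12)·[0.7583·1.0668 + 0.2417·9.0458] = 2.6565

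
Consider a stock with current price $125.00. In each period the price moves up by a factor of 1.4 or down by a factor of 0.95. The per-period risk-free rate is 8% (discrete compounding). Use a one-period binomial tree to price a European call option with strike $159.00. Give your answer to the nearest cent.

$4.28

Risk-neutral probability p = (1 + 0.08 − 0.95)/(1.4 − 0.95) = 0.1300/0.4500 = 0.2889
Terminal stock prices: S_u = 175, S_d = 118.8
Terminal payoffs (S − K): max(16, 0) = 16, max(-40.25, 0) = 0
Node 0 (S = 125): V_0 = 1/1.08·[0.2889·16.0000 + 0.7111·0.0000] = 4.2798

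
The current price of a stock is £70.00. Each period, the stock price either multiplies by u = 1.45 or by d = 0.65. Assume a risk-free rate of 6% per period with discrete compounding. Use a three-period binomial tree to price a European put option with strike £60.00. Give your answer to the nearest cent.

Risk-neutral probability p = (1 + 0.06 − 0.65)/(1.45 − 0.65) = 0.4100/0.8000 = 0.5125
Terminal stock prices: S_uuu = 213.4, S_uud = 95.66, S_udd = 42.88, S_ddd = 19.22
Terminal payoffs (K − S): max(-153.4, 0) = 0, max(-35.66, 0) = 0, max(17.12, 0) = 17.12, max(40.78, 0) = 40.78
Node uu (S = 147.2): V_uu = 1/1.06·[0.5125·0.0000 + 0.4875·0.0000] = 0.0000
Node ud (S = 65.98): V_ud = 1/1.06·[0.5125·0.0000 + 0.4875·17.1162] = 7.8719
Node dd (S = 29.58): V_dd = 1/1.06·[0.5125·17.1162 + 0.4875·40.7763] = 27.0288
Node u (S = 101.5): V_u = 1/1.06·[0.5125·0.0000 + 0.4875·7.8719] = 3.6203
Node d (S = 45.5): V_d = 1/1.06·[0.5125·7.8719 + 0.4875·27.0288] = 16.2367
Node 0 (S = 70): V_0 = 1/1.06·[0.5125·3.6203 + 0.4875·16.2367] = 9.2177

£9.22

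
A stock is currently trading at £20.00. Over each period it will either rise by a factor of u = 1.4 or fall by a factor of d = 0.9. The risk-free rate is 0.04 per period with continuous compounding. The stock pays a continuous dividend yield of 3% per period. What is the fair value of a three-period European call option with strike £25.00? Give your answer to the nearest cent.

£1.32

Per-period risk-free factor R = e^0.04 = 1.0408; dividend-adjusted growth = e^(0.04−0.03) = 1.0101.
Risk-neutral probability p = (1.0101 − 0.9)/(1.4 − 0.9) = 0.1101/0.5000 = 0.2201
Terminal stock prices: S_uuu = 54.88, S_uud = 35.28, S_udd = 22.68, S_ddd = 14.58
Terminal payoffs (S − K): max(29.88, 0) = 29.88, max(10.28, 0) = 10.28, max(-2.32, 0) = 0, max(-10.42, 0) = 0
Node uu (S = 39.2): V_uu = e^(−0.04)·[0.2201·29.8800 + 0.7799·10.2800] = 14.0217
Node ud (S = 25.2): V_ud = e^(−0.04)·[0.2201·10.2800 + 0.7799·0.0000] = 2.1739
Node dd (S = 16.2): V_dd = e^(−0.04)·[0.2201·0.0000 + 0.7799·0.0000] = 0.0000
Node u (S = 28): V_u = e^(−0.04)·[0.2201·14.0217 + 0.7799·2.1739] = 4.5941
Node d (S = 18): V_d = e^(−0.04)·[0.2201·2.1739 + 0.7799·0.0000] = 0.4597
Node 0 (S = 20): V_0 = e^(−0.04)·[0.2201·4.5941 + 0.7799·0.4597] = 1.3160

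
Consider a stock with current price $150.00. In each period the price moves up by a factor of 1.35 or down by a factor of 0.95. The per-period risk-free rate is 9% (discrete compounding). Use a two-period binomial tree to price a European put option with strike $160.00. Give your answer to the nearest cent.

$8.76

Risk-neutral probability p = (1 + 0.09 − 0.95)/(1.35 − 0.95) = 0.1400/0.4000 = 0.3500
Terminal stock prices: S_uu = 273.4, S_ud = 192.4, S_dd = 135.4
Terminal payoffs (K − S): max(-113.4, 0) = 0, max(-32.38, 0) = 0, max(24.62, 0) = 24.62
Node u (S = 202.5): V_u = 1/1.09·[0.3500·0.0000 + 0.6500·0.0000] = 0.0000
Node d (S = 142.5): V_d = 1/1.09·[0.3500·0.0000 + 0.6500·24.6250] = 14.6846
Node 0 (S = 150): V_0 = 1/1.09·[0.3500·0.0000 + 0.6500·14.6846] = 8.7569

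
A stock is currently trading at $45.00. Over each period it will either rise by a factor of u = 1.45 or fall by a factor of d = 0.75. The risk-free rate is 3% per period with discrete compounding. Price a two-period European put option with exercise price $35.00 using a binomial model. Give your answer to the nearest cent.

Risk-neutral probability p = (1 + 0.03 − 0.75)/(1.45 − 0.75) = 0.2800/0.7000 = 0.4000
Terminal stock prices: S_uu = 94.61, S_ud = 48.94, S_dd = 25.31
Terminal payoffs (K − S): max(-59.61, 0) = 0, max(-13.94, 0) = 0, max(9.688, 0) = 9.688
Node u (S = 65.25): V_u = 1/1.03·[0.4000·0.0000 + 0.6000·0.0000] = 0.0000
Node d (S = 33.75): V_d = 1/1.03·[0.4000·0.0000 + 0.6000·9.6875] = 5.6432
Node 0 (S = 45): V_0 = 1/1.03·[0.4000·0.0000 + 0.6000·5.6432] = 3.2873

$3.29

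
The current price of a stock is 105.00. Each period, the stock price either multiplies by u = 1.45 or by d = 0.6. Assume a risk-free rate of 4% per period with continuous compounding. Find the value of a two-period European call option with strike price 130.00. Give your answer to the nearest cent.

22.53

Risk-neutral probability p = (e^0.04 − 0.6)/(1.45 − 0.6) = 0.4408/0.8500 = 0.5186
Terminal stock prices: S_uu = 220.8, S_ud = 91.35, S_dd = 37.8
Terminal payoffs (S − K): max(90.76, 0) = 90.76, max(-38.65, 0) = 0, max(-92.2, 0) = 0
Node u (S = 152.2): V_u = e^(−0.04)·[0.5186·90.7625 + 0.4814·0.0000] = 45.2239
Node d (S = 63): V_d = e^(−0.04)·[0.5186·0.0000 + 0.4814·0.0000] = 0.0000
Node 0 (S = 105): V_0 = e^(−0.04)·[0.5186·45.2239 + 0.4814·0.0000] = 22.5335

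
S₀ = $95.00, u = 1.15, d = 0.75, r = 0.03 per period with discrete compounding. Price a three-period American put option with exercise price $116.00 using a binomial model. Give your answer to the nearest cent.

Risk-neutral probability p = (1 + 0.03 − 0.75)/(1.15 − 0.75) = 0.2800/0.4000 = 0.7000
Terminal stock prices: S_uuu = 144.5, S_uud = 94.23, S_udd = 61.45, S_ddd = 40.08
Terminal payoffs (K − S): max(-28.48, 0) = 0, max(21.77, 0) = 21.77, max(54.55, 0) = 54.55, max(75.92, 0) = 75.92
Node uu (S = 125.6): continuation = 1/1.03·[0.7000·0.0000 + 0.3000·21.7719] = 6.3413; exercise value = 0.0000 ≤ continuation, so V_uu = 6.3413
Node ud (S = 81.94): continuation = 1/1.03·[0.7000·21.7719 + 0.3000·54.5469] = 30.6839; exercise value = 34.0625 > continuation, so V_ud = 34.0625 (exercise)
Node dd (S = 53.44): continuation = 1/1.03·[0.7000·54.5469 + 0.3000·75.9219] = 59.1839; exercise value = 62.5625 > continuation, so V_dd = 62.5625 (exercise)
Node u (S = 109.2): continuation = 1/1.03·[0.7000·6.3413 + 0.3000·34.0625] = 14.2308; exercise value = 6.7500 ≤ continuation, so V_u = 14.2308
Node d (S = 71.25): continuation = 1/1.03·[0.7000·34.0625 + 0.3000·62.5625] = 41.3714; exercise value = 44.7500 > continuation, so V_d = 44.7500 (exercise)
Node 0 (S = 95): continuation = 1/1.03·[0.7000·14.2308 + 0.3000·44.7500] = 22.7054; exercise value = 21.0000 ≤ continuation, so V_0 = 22.7054

$22.71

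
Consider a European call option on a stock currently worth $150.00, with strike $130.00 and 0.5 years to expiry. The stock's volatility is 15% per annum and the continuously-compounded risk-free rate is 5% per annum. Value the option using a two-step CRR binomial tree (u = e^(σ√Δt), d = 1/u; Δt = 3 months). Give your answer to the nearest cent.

$23.37

CRR parameters: u = e^(σ√Δt) = e^(0.15·√0.25) = 1.0779, d = 1/u = 0.9277
Per-period rate: rΔt = 0.05·0.25 = 0.0125, so R = e^0.0125 = 1.0126
Risk-neutral probability p = (e^0.0125 − 0.9277)/(1.0779 − 0.9277) = 0.0848/0.1501 = 0.5650
Terminal stock prices: S_uu = 174.3, S_ud = 150, S_dd = 129.1
Terminal payoffs (S − K): max(44.28, 0) = 44.28, max(20, 0) = 20, max(-0.8938, 0) = 0
Node u (S = 161.7): V_u = e^(−0.0125)·[0.5650·44.2751 + 0.4350·20.0000] = 33.2975
Node d (S = 139.2): V_d = e^(−0.0125)·[0.5650·20.0000 + 0.4350·0.0000] = 11.1604
Node 0 (S = 150): V_0 = e^(−0.0125)·[0.5650·33.2975 + 0.4350·11.1604] = 23.3746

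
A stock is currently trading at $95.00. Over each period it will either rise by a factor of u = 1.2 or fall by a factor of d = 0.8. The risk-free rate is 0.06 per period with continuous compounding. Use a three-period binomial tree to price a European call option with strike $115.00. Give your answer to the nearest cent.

Risk-neutral probability p = (e^0.06 − 0.8)/(1.2 − 0.8) = 0.2618/0.4000 = 0.6546
Terminal stock prices: S_uuu = 164.2, S_uud = 109.4, S_udd = 72.96, S_ddd = 48.64
Terminal payoffs (S − K): max(49.16, 0) = 49.16, max(-5.56, 0) = 0, max(-42.04, 0) = 0, max(-66.36, 0) = 0
Node uu (S = 136.8): V_uu = e^(−0.06)·[0.6546·49.1600 + 0.3454·0.0000] = 30.3057
Node ud (S = 91.2): V_ud = e^(−0.06)·[0.6546·0.0000 + 0.3454·0.0000] = 0.0000
Node dd (S = 60.8): V_dd = e^(−0.06)·[0.6546·0.0000 + 0.3454·0.0000] = 0.0000
Node u (S = 114): V_u = e^(−0.06)·[0.6546·30.3057 + 0.3454·0.0000] = 18.6826
Node d (S = 76): V_d = e^(−0.06)·[0.6546·0.0000 + 0.3454·0.0000] = 0.0000
Node 0 (S = 95): V_0 = e^(−0.06)·[0.6546·18.6826 + 0.3454·0.0000] = 11.5173

$11.52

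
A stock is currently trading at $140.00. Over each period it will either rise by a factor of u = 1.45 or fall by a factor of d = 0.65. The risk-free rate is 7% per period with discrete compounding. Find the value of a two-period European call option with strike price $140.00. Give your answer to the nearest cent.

$37.16

Risk-neutral probability p = (1 + 0.07 − 0.65)/(1.45 − 0.65) = 0.4200/0.8000 = 0.5250
Terminal stock prices: S_uu = 294.4, S_ud = 132, S_dd = 59.15
Terminal payoffs (S − K): max(154.4, 0) = 154.4, max(-8.05, 0) = 0, max(-80.85, 0) = 0
Node u (S = 203): V_u = 1/1.07·[0.5250·154.3500 + 0.4750·0.0000] = 75.7325
Node d (S = 91): V_d = 1/1.07·[0.5250·0.0000 + 0.4750·0.0000] = 0.0000
Node 0 (S = 140): V_0 = 1/1.07·[0.5250·75.7325 + 0.4750·0.0000] = 37.1585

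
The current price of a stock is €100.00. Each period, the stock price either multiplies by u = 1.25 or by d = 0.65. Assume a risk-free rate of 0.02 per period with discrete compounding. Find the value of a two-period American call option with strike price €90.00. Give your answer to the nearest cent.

Risk-neutral probability p = (1 + 0.02 − 0.65)/(1.25 − 0.65) = 0.3700/0.6000 = 0.6167
Terminal stock prices: S_uu = 156.2, S_ud = 81.25, S_dd = 42.25
Terminal payoffs (S − K): max(66.25, 0) = 66.25, max(-8.75, 0) = 0, max(-47.75, 0) = 0
Node u (S = 125): continuation = 1/1.02·[0.6167·66.2500 + 0.3833·0.0000] = 40.0531; exercise value = 35.0000 ≤ continuation, so V_u = 40.0531
Node d (S = 65): continuation = 1/1.02·[0.6167·0.0000 + 0.3833·0.0000] = 0.0000; exercise value = 0.0000 ≤ continuation, so V_d = 0.0000
Node 0 (S = 100): continuation = 1/1.02·[0.6167·40.0531 + 0.3833·0.0000] = 24.2151; exercise value = 10.0000 ≤ continuation, so V_0 = 24.2151

€24.22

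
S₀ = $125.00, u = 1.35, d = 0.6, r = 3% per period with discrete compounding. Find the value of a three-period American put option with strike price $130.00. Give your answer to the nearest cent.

$29.41

Risk-neutral probability p = (1 + 0.03 − 0.6)/(1.35 − 0.6) = 0.4300/0.7500 = 0.5733
Terminal stock prices: S_uuu = 307.5, S_uud = 136.7, S_udd = 60.75, S_ddd = 27
Terminal payoffs (K − S): max(-177.5, 0) = 0, max(-6.688, 0) = 0, max(69.25, 0) = 69.25, max(103, 0) = 103
Node uu (S = 227.8): continuation = 1/1.03·[0.5733·0.0000 + 0.4267·0.0000] = 0.0000; exercise value = 0.0000 ≤ continuation, so V_uu = 0.0000
Node ud (S = 101.2): continuation = 1/1.03·[0.5733·0.0000 + 0.4267·69.2500] = 28.6861; exercise value = 28.7500 > continuation, so V_ud = 28.7500 (exercise)
Node dd (S = 45): continuation = 1/1.03·[0.5733·69.2500 + 0.4267·103.0000] = 81.2136; exercise value = 85.0000 > continuation, so V_dd = 85.0000 (exercise)
Node u (S = 168.8): continuation = 1/1.03·[0.5733·0.0000 + 0.4267·28.7500] = 11.9094; exercise value = 0.0000 ≤ continuation, so V_u = 11.9094
Node d (S = 75): continuation = 1/1.03·[0.5733·28.7500 + 0.4267·85.0000] = 51.2136; exercise value = 55.0000 > continuation, so V_d = 55.0000 (exercise)
Node 0 (S = 125): continuation = 1/1.03·[0.5733·11.9094 + 0.4267·55.0000] = 29.4123; exercise value = 5.0000 ≤ continuation, so V_0 = 29.4123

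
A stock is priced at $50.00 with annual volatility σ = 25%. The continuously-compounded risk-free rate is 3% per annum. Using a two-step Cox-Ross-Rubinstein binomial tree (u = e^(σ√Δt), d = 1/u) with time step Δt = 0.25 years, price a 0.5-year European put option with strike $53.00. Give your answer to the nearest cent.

CRR parameters: u = e^(σ√Δt) = e^(0.25·√0.25) = 1.1331, d = 1/u = 0.8825
Per-period rate: rΔt = 0.03·0.25 = 0.0075, so R = e^0.0075 = 1.0075
Risk-neutral probability p = (e^0.0075 − 0.8825)/(1.1331 − 0.8825) = 0.1250/0.2507 = 0.4988
Terminal stock prices: S_uu = 64.2, S_ud = 50, S_dd = 38.94
Terminal payoffs (K − S): max(-11.2, 0) = 0, max(3, 0) = 3, max(14.06, 0) = 14.06
Node u (S = 56.66): V_u = e^(−0.0075)·[0.4988·0.0000 + 0.5012·3.0000] = 1.4923
Node d (S = 44.12): V_d = e^(−0.0075)·[0.4988·3.0000 + 0.5012·14.0600] = 8.4791
Node 0 (S = 50): V_0 = e^(−0.0075)·[0.4988·1.4923 + 0.5012·8.4791] = 4.9566

$4.96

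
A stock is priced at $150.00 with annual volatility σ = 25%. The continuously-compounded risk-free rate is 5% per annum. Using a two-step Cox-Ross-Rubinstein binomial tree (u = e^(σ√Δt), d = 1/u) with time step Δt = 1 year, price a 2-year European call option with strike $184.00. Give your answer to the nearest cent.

CRR parameters: u = e^(σ√Δt) = e^(0.25·√1) = 1.2840, d = 1/u = 0.7788
Per-period rate: rΔt = 0.05·1 = 0.05, so R = e^0.05 = 1.0513
Risk-neutral probability p = (e^0.05 − 0.7788)/(1.2840 − 0.7788) = 0.2725/0.5052 = 0.5393
Terminal stock prices: S_uu = 247.3, S_ud = 150, S_dd = 90.98
Terminal payoffs (S − K): max(63.31, 0) = 63.31, max(-34, 0) = 0, max(-93.02, 0) = 0
Node u (S = 192.6): V_u = e^(−0.05)·[0.5393·63.3082 + 0.4607·0.0000] = 32.4773
Node d (S = 116.8): V_d = e^(−0.05)·[0.5393·0.0000 + 0.4607·0.0000] = 0.0000
Node 0 (S = 150): V_0 = e^(−0.05)·[0.5393·32.4773 + 0.4607·0.0000] = 16.6610

$16.66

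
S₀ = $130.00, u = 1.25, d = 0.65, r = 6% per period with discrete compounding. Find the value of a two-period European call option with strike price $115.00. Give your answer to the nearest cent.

$36.62

Risk-neutral probability p = (1 + 0.06 − 0.65)/(1.25 − 0.65) = 0.4100/0.6000 = 0.6833
Terminal stock prices: S_uu = 203.1, S_ud = 105.6, S_dd = 54.93
Terminal payoffs (S − K): max(88.12, 0) = 88.12, max(-9.375, 0) = 0, max(-60.07, 0) = 0
Node u (S = 162.5): V_u = 1/1.06·[0.6833·88.1250 + 0.3167·0.0000] = 56.8101
Node d (S = 84.5): V_d = 1/1.06·[0.6833·0.0000 + 0.3167·0.0000] = 0.0000
Node 0 (S = 130): V_0 = 1/1.06·[0.6833·56.8101 + 0.3167·0.0000] = 36.6229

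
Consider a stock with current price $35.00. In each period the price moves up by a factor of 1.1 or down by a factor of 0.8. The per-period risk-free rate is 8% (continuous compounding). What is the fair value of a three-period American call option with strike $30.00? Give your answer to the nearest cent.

$11.44

Risk-neutral probability p = (e^0.08 − 0.8)/(1.1 − 0.8) = 0.2833/0.3000 = 0.9443
Terminal stock prices: S_uuu = 46.59, S_uud = 33.88, S_udd = 24.64, S_ddd = 17.92
Terminal payoffs (S − K): max(16.59, 0) = 16.59, max(3.88, 0) = 3.88, max(-5.36, 0) = 0, max(-12.08, 0) = 0
Node uu (S = 42.35): continuation = e^(−0.08)·[0.9443·16.5850 + 0.0557·3.8800] = 14.6565; exercise value = 12.3500 ≤ continuation, so V_uu = 14.6565
Node ud (S = 30.8): continuation = e^(−0.08)·[0.9443·3.8800 + 0.0557·0.0000] = 3.3822; exercise value = 0.8000 ≤ continuation, so V_ud = 3.3822
Node dd (S = 22.4): continuation = e^(−0.08)·[0.9443·0.0000 + 0.0557·0.0000] = 0.0000; exercise value = 0.0000 ≤ continuation, so V_dd = 0.0000
Node u (S = 38.5): continuation = e^(−0.08)·[0.9443·14.6565 + 0.0557·3.3822] = 12.9499; exercise value = 8.5000 ≤ continuation, so V_u = 12.9499
Node d (S = 28): continuation = e^(−0.08)·[0.9443·3.3822 + 0.0557·0.0000] = 2.9482; exercise value = 0.0000 ≤ continuation, so V_d = 2.9482
Node 0 (S = 35): continuation = e^(−0.08)·[0.9443·12.9499 + 0.0557·2.9482] = 11.4399; exercise value = 5.0000 ≤ continuation, so V_0 = 11.4399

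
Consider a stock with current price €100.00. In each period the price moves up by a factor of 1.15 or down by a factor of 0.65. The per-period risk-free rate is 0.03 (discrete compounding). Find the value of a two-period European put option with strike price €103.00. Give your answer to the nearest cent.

€13.01

Risk-neutral probability p = (1 + 0.03 − 0.65)/(1.15 − 0.65) = 0.3800/0.5000 = 0.7600
Terminal stock prices: S_uu = 132.2, S_ud = 74.75, S_dd = 42.25
Terminal payoffs (K − S): max(-29.25, 0) = 0, max(28.25, 0) = 28.25, max(60.75, 0) = 60.75
Node u (S = 115): V_u = 1/1.03·[0.7600·0.0000 + 0.2400·28.2500] = 6.5825
Node d (S = 65): V_d = 1/1.03·[0.7600·28.2500 + 0.2400·60.7500] = 35.0000
Node 0 (S = 100): V_0 = 1/1.03·[0.7600·6.5825 + 0.2400·35.0000] = 13.0123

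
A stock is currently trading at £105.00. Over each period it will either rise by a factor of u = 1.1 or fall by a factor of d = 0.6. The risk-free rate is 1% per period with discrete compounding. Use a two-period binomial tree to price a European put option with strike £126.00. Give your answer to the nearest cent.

£19.21

Risk-neutral probability p = (1 + 0.01 − 0.6)/(1.1 − 0.6) = 0.4100/0.5000 = 0.8200
Terminal stock prices: S_uu = 127.1, S_ud = 69.3, S_dd = 37.8
Terminal payoffs (K − S): max(-1.05, 0) = 0, max(56.7, 0) = 56.7, max(88.2, 0) = 88.2
Node u (S = 115.5): V_u = 1/1.01·[0.8200·0.0000 + 0.1800·56.7000] = 10.1050
Node d (S = 63): V_d = 1/1.01·[0.8200·56.7000 + 0.1800·88.2000] = 61.7525
Node 0 (S = 105): V_0 = 1/1.01·[0.8200·10.1050 + 0.1800·61.7525] = 19.2094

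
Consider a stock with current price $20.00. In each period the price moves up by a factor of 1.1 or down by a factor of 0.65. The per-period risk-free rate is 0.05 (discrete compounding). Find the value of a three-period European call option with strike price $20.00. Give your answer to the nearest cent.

$4.02

Risk-neutral probability p = (1 + 0.05 − 0.65)/(1.1 − 0.65) = 0.4000/0.4500 = 0.8889
Terminal stock prices: S_uuu = 26.62, S_uud = 15.73, S_udd = 9.295, S_ddd = 5.492
Terminal payoffs (S − K): max(6.62, 0) = 6.62, max(-4.27, 0) = 0, max(-10.7, 0) = 0, max(-14.51, 0) = 0
Node uu (S = 24.2): V_uu = 1/1.05·[0.8889·6.6200 + 0.1111·0.0000] = 5.6042
Node ud (S = 14.3): V_ud = 1/1.05·[0.8889·0.0000 + 0.1111·0.0000] = 0.0000
Node dd (S = 8.45): V_dd = 1/1.05·[0.8889·0.0000 + 0.1111·0.0000] = 0.0000
Node u (S = 22): V_u = 1/1.05·[0.8889·5.6042 + 0.1111·0.0000] = 4.7443
Node d (S = 13): V_d = 1/1.05·[0.8889·0.0000 + 0.1111·0.0000] = 0.0000
Node 0 (S = 20): V_0 = 1/1.05·[0.8889·4.7443 + 0.1111·0.0000] = 4.0164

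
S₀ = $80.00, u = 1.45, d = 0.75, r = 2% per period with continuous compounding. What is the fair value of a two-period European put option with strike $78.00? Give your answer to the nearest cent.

Risk-neutral probability p = (e^0.02 − 0.75)/(1.45 − 0.75) = 0.2702/0.7000 = 0.3860
Terminal stock prices: S_uu = 168.2, S_ud = 87, S_dd = 45
Terminal payoffs (K − S): max(-90.2, 0) = 0, max(-9, 0) = 0, max(33, 0) = 33
Node u (S = 116): V_u = e^(−0.02)·[0.3860·0.0000 + 0.6140·0.0000] = 0.0000
Node d (S = 60): V_d = e^(−0.02)·[0.3860·0.0000 + 0.6140·33.0000] = 19.8607
Node 0 (S = 80): V_0 = e^(−0.02)·[0.3860·0.0000 + 0.6140·19.8607] = 11.9530

$11.95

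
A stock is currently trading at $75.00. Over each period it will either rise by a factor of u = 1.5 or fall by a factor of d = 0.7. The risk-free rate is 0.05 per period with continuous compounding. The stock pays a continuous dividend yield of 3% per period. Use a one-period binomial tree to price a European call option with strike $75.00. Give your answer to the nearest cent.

$14.28

Per-period risk-free factor R = e^0.05 = 1.0513; dividend-adjusted growth = e^(0.05−0.03) = 1.0202.
Risk-neutral probability p = (1.0202 − 0.7)/(1.5 − 0.7) = 0.3202/0.8000 = 0.4003
Terminal stock prices: S_u = 112.5, S_d = 52.5
Terminal payoffs (S − K): max(37.5, 0) = 37.5, max(-22.5, 0) = 0
Node 0 (S = 75): V_0 = e^(−0.05)·[0.4003·37.5000 + 0.5997·0.0000] = 14.2774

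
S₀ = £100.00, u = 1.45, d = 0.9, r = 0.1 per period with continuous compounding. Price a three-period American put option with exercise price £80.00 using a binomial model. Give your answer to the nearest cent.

£1.30

Risk-neutral probability p = (e^0.1 − 0.9)/(1.45 − 0.9) = 0.2052/0.5500 = 0.3730
Terminal stock prices: S_uuu = 304.9, S_uud = 189.2, S_udd = 117.5, S_ddd = 72.9
Terminal payoffs (K − S): max(-224.9, 0) = 0, max(-109.2, 0) = 0, max(-37.45, 0) = 0, max(7.1, 0) = 7.1
Node uu (S = 210.2): continuation = e^(−0.1)·[0.3730·0.0000 + 0.6270·0.0000] = 0.0000; exercise value = 0.0000 ≤ continuation, so V_uu = 0.0000
Node ud (S = 130.5): continuation = e^(−0.1)·[0.3730·0.0000 + 0.6270·0.0000] = 0.0000; exercise value = 0.0000 ≤ continuation, so V_ud = 0.0000
Node dd (S = 81): continuation = e^(−0.1)·[0.3730·0.0000 + 0.6270·7.1000] = 4.0278; exercise value = 0.0000 ≤ continuation, so V_dd = 4.0278
Node u (S = 145): continuation = e^(−0.1)·[0.3730·0.0000 + 0.6270·0.0000] = 0.0000; exercise value = 0.0000 ≤ continuation, so V_u = 0.0000
Node d (S = 90): continuation = e^(−0.1)·[0.3730·0.0000 + 0.6270·4.0278] = 2.2850; exercise value = 0.0000 ≤ continuation, so V_d = 2.2850
Node 0 (S = 100): continuation = e^(−0.1)·[0.3730·0.0000 + 0.6270·2.2850] = 1.2963; exercise value = 0.0000 ≤ continuation, so V_0 = 1.2963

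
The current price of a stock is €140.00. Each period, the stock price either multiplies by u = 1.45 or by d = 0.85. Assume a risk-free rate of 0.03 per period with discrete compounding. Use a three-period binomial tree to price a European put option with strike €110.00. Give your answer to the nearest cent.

Risk-neutral probability p = (1 + 0.03 − 0.85)/(1.45 − 0.85) = 0.1800/0.6000 = 0.3000
Terminal stock prices: S_uuu = 426.8, S_uud = 250.2, S_udd = 146.7, S_ddd = 85.98
Terminal payoffs (K − S): max(-316.8, 0) = 0, max(-140.2, 0) = 0, max(-36.67, 0) = 0, max(24.02, 0) = 24.02
Node uu (S = 294.4): V_uu = 1/1.03·[0.3000·0.0000 + 0.7000·0.0000] = 0.0000
Node ud (S = 172.5): V_ud = 1/1.03·[0.3000·0.0000 + 0.7000·0.0000] = 0.0000
Node dd (S = 101.1): V_dd = 1/1.03·[0.3000·0.0000 + 0.7000·24.0225] = 16.3260
Node u (S = 203): V_u = 1/1.03·[0.3000·0.0000 + 0.7000·0.0000] = 0.0000
Node d (S = 119): V_d = 1/1.03·[0.3000·0.0000 + 0.7000·16.3260] = 11.0953
Node 0 (S = 140): V_0 = 1/1.03·[0.3000·0.0000 + 0.7000·11.0953] = 7.5405

€7.54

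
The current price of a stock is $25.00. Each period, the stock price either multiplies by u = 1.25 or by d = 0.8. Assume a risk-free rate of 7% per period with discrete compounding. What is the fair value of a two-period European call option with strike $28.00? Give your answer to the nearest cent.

Risk-neutral probability p = (1 + 0.07 − 0.8)/(1.25 − 0.8) = 0.2700/0.4500 = 0.6000
Terminal stock prices: S_uu = 39.06, S_ud = 25, S_dd = 16
Terminal payoffs (S − K): max(11.06, 0) = 11.06, max(-3, 0) = 0, max(-12, 0) = 0
Node u (S = 31.25): V_u = 1/1.07·[0.6000·11.0625 + 0.4000·0.0000] = 6.2033
Node d (S = 20): V_d = 1/1.07·[0.6000·0.0000 + 0.4000·0.0000] = 0.0000
Node 0 (S = 25): V_0 = 1/1.07·[0.6000·6.2033 + 0.4000·0.0000] = 3.4785

$3.48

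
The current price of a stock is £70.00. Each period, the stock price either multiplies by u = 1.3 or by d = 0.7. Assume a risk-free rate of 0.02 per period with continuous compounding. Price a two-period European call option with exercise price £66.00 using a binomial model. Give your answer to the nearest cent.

Risk-neutral probability p = (e^0.02 − 0.7)/(1.3 − 0.7) = 0.3202/0.6000 = 0.5337
Terminal stock prices: S_uu = 118.3, S_ud = 63.7, S_dd = 34.3
Terminal payoffs (S − K): max(52.3, 0) = 52.3, max(-2.3, 0) = 0, max(-31.7, 0) = 0
Node u (S = 91): V_u = e^(−0.02)·[0.5337·52.3000 + 0.4663·0.0000] = 27.3582
Node d (S = 49): V_d = e^(−0.02)·[0.5337·0.0000 + 0.4663·0.0000] = 0.0000
Node 0 (S = 70): V_0 = e^(−0.02)·[0.5337·27.3582 + 0.4663·0.0000] = 14.3111

£14.31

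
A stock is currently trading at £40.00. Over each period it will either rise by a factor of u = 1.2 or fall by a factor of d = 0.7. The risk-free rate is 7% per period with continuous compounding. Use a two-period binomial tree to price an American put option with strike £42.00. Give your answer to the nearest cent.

£4.72

Risk-neutral probability p = (e^0.07 − 0.7)/(1.2 − 0.7) = 0.3725/0.5000 = 0.7450
Terminal stock prices: S_uu = 57.6, S_ud = 33.6, S_dd = 19.6
Terminal payoffs (K − S): max(-15.6, 0) = 0, max(8.4, 0) = 8.4, max(22.4, 0) = 22.4
Node u (S = 48): continuation = e^(−0.07)·[0.7450·0.0000 + 0.2550·8.4000] = 1.9971; exercise value = 0.0000 ≤ continuation, so V_u = 1.9971
Node d (S = 28): continuation = e^(−0.07)·[0.7450·8.4000 + 0.2550·22.4000] = 11.1605; exercise value = 14.0000 > continuation, so V_d = 14.0000 (exercise)
Node 0 (S = 40): continuation = e^(−0.07)·[0.7450·1.9971 + 0.2550·14.0000] = 4.7157; exercise value = 2.0000 ≤ continuation, so V_0 = 4.7157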